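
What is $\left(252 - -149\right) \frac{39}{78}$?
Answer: $\frac{401}{2} \approx 200.5$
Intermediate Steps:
$\left(252 - -149\right) \frac{39}{78} = \left(252 + 149\right) 39 \cdot \frac{1}{78} = 401 \cdot \frac{1}{2} = \frac{401}{2}$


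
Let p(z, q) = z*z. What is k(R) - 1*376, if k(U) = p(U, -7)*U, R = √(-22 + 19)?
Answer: -376 - 3*I*√3 ≈ -376.0 - 5.1962*I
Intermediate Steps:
p(z, q) = z²
R = I*√3 (R = √(-3) = I*√3 ≈ 1.732*I)
k(U) = U³ (k(U) = U²*U = U³)
k(R) - 1*376 = (I*√3)³ - 1*376 = -3*I*√3 - 376 = -376 - 3*I*√3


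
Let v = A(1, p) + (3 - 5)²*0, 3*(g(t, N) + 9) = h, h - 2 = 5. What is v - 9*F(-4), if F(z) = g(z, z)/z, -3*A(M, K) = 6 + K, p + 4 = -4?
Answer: -43/3 ≈ -14.333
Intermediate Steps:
p = -8 (p = -4 - 4 = -8)
h = 7 (h = 2 + 5 = 7)
g(t, N) = -20/3 (g(t, N) = -9 + (⅓)*7 = -9 + 7/3 = -20/3)
A(M, K) = -2 - K/3 (A(M, K) = -(6 + K)/3 = -2 - K/3)
F(z) = -20/(3*z)
v = ⅔ (v = (-2 - ⅓*(-8)) + (3 - 5)²*0 = (-2 + 8/3) + (-2)²*0 = ⅔ + 4*0 = ⅔ + 0 = ⅔ ≈ 0.66667)
v - 9*F(-4) = ⅔ - (-60)/(-4) = ⅔ - (-60)*(-1)/4 = ⅔ - 9*5/3 = ⅔ - 15 = -43/3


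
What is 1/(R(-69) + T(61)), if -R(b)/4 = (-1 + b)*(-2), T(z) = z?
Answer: -1/499 ≈ -0.0020040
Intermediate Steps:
R(b) = -8 + 8*b (R(b) = -4*(-1 + b)*(-2) = -4*(2 - 2*b) = -8 + 8*b)
1/(R(-69) + T(61)) = 1/((-8 + 8*(-69)) + 61) = 1/((-8 - 552) + 61) = 1/(-560 + 61) = 1/(-499) = -1/499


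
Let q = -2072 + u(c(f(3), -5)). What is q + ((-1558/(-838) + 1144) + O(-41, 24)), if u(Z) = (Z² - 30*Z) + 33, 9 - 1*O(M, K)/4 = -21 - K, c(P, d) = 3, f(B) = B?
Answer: -317661/419 ≈ -758.14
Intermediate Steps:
O(M, K) = 120 + 4*K (O(M, K) = 36 - 4*(-21 - K) = 36 + (84 + 4*K) = 120 + 4*K)
u(Z) = 33 + Z² - 30*Z
q = -2120 (q = -2072 + (33 + 3² - 30*3) = -2072 + (33 + 9 - 90) = -2072 - 48 = -2120)
q + ((-1558/(-838) + 1144) + O(-41, 24)) = -2120 + ((-1558/(-838) + 1144) + (120 + 4*24)) = -2120 + ((-1558*(-1/838) + 1144) + (120 + 96)) = -2120 + ((779/419 + 1144) + 216) = -2120 + (480115/419 + 216) = -2120 + 570619/419 = -317661/419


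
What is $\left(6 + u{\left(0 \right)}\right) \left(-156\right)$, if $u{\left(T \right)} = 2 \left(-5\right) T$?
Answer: $-936$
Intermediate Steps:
$u{\left(T \right)} = - 10 T$
$\left(6 + u{\left(0 \right)}\right) \left(-156\right) = \left(6 - 0\right) \left(-156\right) = \left(6 + 0\right) \left(-156\right) = 6 \left(-156\right) = -936$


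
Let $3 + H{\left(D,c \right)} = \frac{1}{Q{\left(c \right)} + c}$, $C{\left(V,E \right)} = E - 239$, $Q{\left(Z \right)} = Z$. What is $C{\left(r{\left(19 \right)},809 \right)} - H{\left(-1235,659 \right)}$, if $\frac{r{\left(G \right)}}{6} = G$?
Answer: $\frac{755213}{1318} \approx 573.0$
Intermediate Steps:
$r{\left(G \right)} = 6 G$
$C{\left(V,E \right)} = -239 + E$
$H{\left(D,c \right)} = -3 + \frac{1}{2 c}$ ($H{\left(D,c \right)} = -3 + \frac{1}{c + c} = -3 + \frac{1}{2 c}$)
$C{\left(r{\left(19 \right)},809 \right)} - H{\left(-1235,659 \right)} = \left(-239 + 809\right) - \left(-3 + \frac{1}{2 \cdot 659}\right) = 570 - \left(-3 + \frac{1}{2} \cdot \frac{1}{659}\right) = 570 - \left(-3 + \frac{1}{1318}\right) = 570 - - \frac{3953}{1318} = 570 + \frac{3953}{1318} = \frac{755213}{1318}$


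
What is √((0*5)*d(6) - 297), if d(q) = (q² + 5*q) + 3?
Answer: 3*I*√33 ≈ 17.234*I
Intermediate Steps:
d(q) = 3 + q² + 5*q
√((0*5)*d(6) - 297) = √((0*5)*(3 + 6² + 5*6) - 297) = √(0*(3 + 36 + 30) - 297) = √(0*69 - 297) = √(0 - 297) = √(-297) = 3*I*√33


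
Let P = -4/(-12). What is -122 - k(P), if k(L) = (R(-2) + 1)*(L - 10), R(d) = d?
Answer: -395/3 ≈ -131.67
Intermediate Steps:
P = 1/3 (P = -4*(-1/12) = 1/3 ≈ 0.33333)
k(L) = 10 - L (k(L) = (-2 + 1)*(L - 10) = -(-10 + L) = 10 - L)
-122 - k(P) = -122 - (10 - 1*1/3) = -122 - (10 - 1/3) = -122 - 1*29/3 = -122 - 29/3 = -395/3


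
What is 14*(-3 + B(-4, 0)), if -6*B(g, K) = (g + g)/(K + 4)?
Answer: -112/3 ≈ -37.333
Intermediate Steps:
B(g, K) = -g/(3*(4 + K)) (B(g, K) = -(g + g)/(6*(K + 4)) = -2*g/(6*(4 + K)) = -g/(3*(4 + K)))
14*(-3 + B(-4, 0)) = 14*(-3 - 1*(-4)/(12 + 3*0)) = 14*(-3 - 1*(-4)/(12 + 0)) = 14*(-3 - 1*(-4)/12) = 14*(-3 - 1*(-4)*1/12) = 14*(-3 + 1/3) = 14*(-8/3) = -112/3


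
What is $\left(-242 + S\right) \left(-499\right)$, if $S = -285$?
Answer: $262973$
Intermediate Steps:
$\left(-242 + S\right) \left(-499\right) = \left(-242 - 285\right) \left(-499\right) = \left(-527\right) \left(-499\right) = 262973$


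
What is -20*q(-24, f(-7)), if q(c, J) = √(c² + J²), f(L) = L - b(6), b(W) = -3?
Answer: -80*√37 ≈ -486.62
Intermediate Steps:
f(L) = 3 + L (f(L) = L - 1*(-3) = L + 3 = 3 + L)
q(c, J) = √(J² + c²)
-20*q(-24, f(-7)) = -20*√((3 - 7)² + (-24)²) = -20*√((-4)² + 576) = -20*√(16 + 576) = -80*√37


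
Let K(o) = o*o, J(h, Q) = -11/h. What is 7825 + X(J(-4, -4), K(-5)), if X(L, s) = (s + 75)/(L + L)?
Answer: 86275/11 ≈ 7843.2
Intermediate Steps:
K(o) = o²
X(L, s) = (75 + s)/(2*L) (X(L, s) = (75 + s)/((2*L)) = (75 + s)*(1/(2*L)) = (75 + s)/(2*L))
7825 + X(J(-4, -4), K(-5)) = 7825 + (75 + (-5)²)/(2*((-11/(-4)))) = 7825 + (75 + 25)/(2*((-11*(-¼)))) = 7825 + (½)*100/(11/4) = 7825 + (½)*(4/11)*100 = 7825 + 200/11 = 86275/11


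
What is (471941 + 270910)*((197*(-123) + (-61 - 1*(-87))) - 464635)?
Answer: -363135282840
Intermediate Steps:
(471941 + 270910)*((197*(-123) + (-61 - 1*(-87))) - 464635) = 742851*((-24231 + (-61 + 87)) - 464635) = 742851*((-24231 + 26) - 464635) = 742851*(-24205 - 464635) = 742851*(-488840) = -363135282840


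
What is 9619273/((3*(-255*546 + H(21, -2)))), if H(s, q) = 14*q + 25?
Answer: -9619273/417699 ≈ -23.029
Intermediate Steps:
H(s, q) = 25 + 14*q
9619273/((3*(-255*546 + H(21, -2)))) = 9619273/((3*(-255*546 + (25 + 14*(-2))))) = 9619273/((3*(-139230 + (25 - 28)))) = 9619273/((3*(-139230 - 3))) = 9619273/((3*(-139233))) = 9619273/(-417699) = 9619273*(-1/417699) = -9619273/417699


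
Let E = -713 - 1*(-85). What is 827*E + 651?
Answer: -518705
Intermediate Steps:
E = -628 (E = -713 + 85 = -628)
827*E + 651 = 827*(-628) + 651 = -519356 + 651 = -518705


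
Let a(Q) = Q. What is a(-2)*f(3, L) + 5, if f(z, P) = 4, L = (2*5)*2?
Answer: -3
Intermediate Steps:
L = 20 (L = 10*2 = 20)
a(-2)*f(3, L) + 5 = -2*4 + 5 = -8 + 5 = -3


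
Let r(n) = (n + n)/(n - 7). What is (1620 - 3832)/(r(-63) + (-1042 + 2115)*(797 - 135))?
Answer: -1580/507377 ≈ -0.0031141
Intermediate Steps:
r(n) = 2*n/(-7 + n) (r(n) = (2*n)/(-7 + n) = 2*n/(-7 + n))
(1620 - 3832)/(r(-63) + (-1042 + 2115)*(797 - 135)) = (1620 - 3832)/(2*(-63)/(-7 - 63) + (-1042 + 2115)*(797 - 135)) = -2212/(2*(-63)/(-70) + 1073*662) = -2212/(2*(-63)*(-1/70) + 710326) = -2212/(9/5 + 710326) = -2212/3551639/5 = -2212*5/3551639 = -1580/507377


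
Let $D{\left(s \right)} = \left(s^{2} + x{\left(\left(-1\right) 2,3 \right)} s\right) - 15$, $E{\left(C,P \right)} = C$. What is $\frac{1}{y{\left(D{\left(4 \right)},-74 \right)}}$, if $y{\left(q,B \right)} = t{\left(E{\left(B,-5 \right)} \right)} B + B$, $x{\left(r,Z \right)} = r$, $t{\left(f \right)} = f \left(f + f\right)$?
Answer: $- \frac{1}{810522} \approx -1.2338 \cdot 10^{-6}$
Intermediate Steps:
$t{\left(f \right)} = 2 f^{2}$ ($t{\left(f \right)} = f 2 f = 2 f^{2}$)
$D{\left(s \right)} = -15 + s^{2} - 2 s$ ($D{\left(s \right)} = \left(s^{2} + \left(-1\right) 2 s\right) - 15 = \left(s^{2} - 2 s\right) - 15 = -15 + s^{2} - 2 s$)
$y{\left(q,B \right)} = B + 2 B^{3}$ ($y{\left(q,B \right)} = 2 B^{2} B + B = 2 B^{3} + B = B + 2 B^{3}$)
$\frac{1}{y{\left(D{\left(4 \right)},-74 \right)}} = \frac{1}{-74 + 2 \left(-74\right)^{3}} = \frac{1}{-74 + 2 \left(-405224\right)} = \frac{1}{-74 - 810448} = \frac{1}{-810522} = - \frac{1}{810522}$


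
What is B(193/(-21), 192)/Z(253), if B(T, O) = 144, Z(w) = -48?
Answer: -3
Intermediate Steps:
B(193/(-21), 192)/Z(253) = 144/(-48) = 144*(-1/48) = -3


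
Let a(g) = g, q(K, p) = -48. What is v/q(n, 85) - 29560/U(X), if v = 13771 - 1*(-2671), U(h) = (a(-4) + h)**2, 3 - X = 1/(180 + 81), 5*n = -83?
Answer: -12223021141/411864 ≈ -29677.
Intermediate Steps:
n = -83/5 (n = (1/5)*(-83) = -83/5 ≈ -16.600)
X = 782/261 (X = 3 - 1/(180 + 81) = 3 - 1/261 = 782/261 ≈ 2.9962)
U(h) = (-4 + h)**2
v = 16442 (v = 13771 + 2671 = 16442)
v/q(n, 85) - 29560/U(X) = 16442/(-48) - 29560/(-4 + 782/261)**2 = 16442*(-1/48) - 29560/((-262/261)**2) = -8221/24 - 29560/68644/68121 = -8221/24 - 29560*68121/68644 = -8221/24 - 503414190/17161 = -12223021141/411864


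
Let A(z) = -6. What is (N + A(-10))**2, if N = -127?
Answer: 17689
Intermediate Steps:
(N + A(-10))**2 = (-127 - 6)**2 = (-133)**2 = 17689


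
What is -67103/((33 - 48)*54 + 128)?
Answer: 67103/682 ≈ 98.391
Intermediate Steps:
-67103/((33 - 48)*54 + 128) = -67103/(-15*54 + 128) = -67103/(-810 + 128) = -67103/(-682) = -67103*(-1/682) = 67103/682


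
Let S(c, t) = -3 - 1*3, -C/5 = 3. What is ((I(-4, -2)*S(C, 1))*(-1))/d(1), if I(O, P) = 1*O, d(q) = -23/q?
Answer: 24/23 ≈ 1.0435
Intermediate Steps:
C = -15 (C = -5*3 = -15)
S(c, t) = -6 (S(c, t) = -3 - 3 = -6)
I(O, P) = O
((I(-4, -2)*S(C, 1))*(-1))/d(1) = (-4*(-6)*(-1))/((-23/1)) = (24*(-1))/((-23*1)) = -24/(-23) = -24*(-1/23) = 24/23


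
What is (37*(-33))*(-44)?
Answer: 53724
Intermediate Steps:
(37*(-33))*(-44) = -1221*(-44) = 53724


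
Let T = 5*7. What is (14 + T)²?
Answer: 2401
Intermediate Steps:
T = 35
(14 + T)² = (14 + 35)² = 49² = 2401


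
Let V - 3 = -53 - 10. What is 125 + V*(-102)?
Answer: 6245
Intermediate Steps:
V = -60 (V = 3 + (-53 - 10) = 3 - 63 = -60)
125 + V*(-102) = 125 - 60*(-102) = 125 + 6120 = 6245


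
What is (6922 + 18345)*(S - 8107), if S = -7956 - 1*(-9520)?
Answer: -165321981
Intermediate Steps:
S = 1564 (S = -7956 + 9520 = 1564)
(6922 + 18345)*(S - 8107) = (6922 + 18345)*(1564 - 8107) = 25267*(-6543) = -165321981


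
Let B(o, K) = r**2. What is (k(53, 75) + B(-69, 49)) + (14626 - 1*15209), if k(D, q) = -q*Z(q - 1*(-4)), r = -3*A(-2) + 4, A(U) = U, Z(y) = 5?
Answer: -858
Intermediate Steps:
r = 10 (r = -3*(-2) + 4 = 6 + 4 = 10)
k(D, q) = -5*q (k(D, q) = -q*5 = -5*q)
B(o, K) = 100 (B(o, K) = 10**2 = 100)
(k(53, 75) + B(-69, 49)) + (14626 - 1*15209) = (-5*75 + 100) + (14626 - 1*15209) = (-375 + 100) + (14626 - 15209) = -275 - 583 = -858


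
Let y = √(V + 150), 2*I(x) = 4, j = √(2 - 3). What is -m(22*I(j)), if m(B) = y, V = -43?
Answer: -√107 ≈ -10.344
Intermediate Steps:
j = I (j = √(-1) = I ≈ 1.0*I)
I(x) = 2 (I(x) = (½)*4 = 2)
y = √107 (y = √(-43 + 150) = √107 ≈ 10.344)
m(B) = √107
-m(22*I(j)) = -√107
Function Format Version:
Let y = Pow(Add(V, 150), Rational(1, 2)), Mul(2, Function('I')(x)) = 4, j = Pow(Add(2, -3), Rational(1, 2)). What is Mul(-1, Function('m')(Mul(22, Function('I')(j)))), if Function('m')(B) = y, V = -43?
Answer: Mul(-1, Pow(107, Rational(1, 2))) ≈ -10.344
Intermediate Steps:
j = I (j = Pow(-1, Rational(1, 2)) = I ≈ Mul(1.0000, I))
Function('I')(x) = 2 (Function('I')(x) = Mul(Rational(1, 2), 4) = 2)
y = Pow(107, Rational(1, 2)) (y = Pow(Add(-43, 150), Rational(1, 2)) = Pow(107, Rational(1, 2)) ≈ 10.344)
Function('m')(B) = Pow(107, Rational(1, 2))
Mul(-1, Function('m')(Mul(22, Function('I')(j)))) = Mul(-1, Pow(107, Rational(1, 2)))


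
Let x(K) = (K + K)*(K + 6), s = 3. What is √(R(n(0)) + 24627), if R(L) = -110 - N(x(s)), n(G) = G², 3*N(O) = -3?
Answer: √24518 ≈ 156.58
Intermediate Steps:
x(K) = 2*K*(6 + K) (x(K) = (2*K)*(6 + K) = 2*K*(6 + K))
N(O) = -1 (N(O) = (⅓)*(-3) = -1)
R(L) = -109 (R(L) = -110 - 1*(-1) = -110 + 1 = -109)
√(R(n(0)) + 24627) = √(-109 + 24627) = √24518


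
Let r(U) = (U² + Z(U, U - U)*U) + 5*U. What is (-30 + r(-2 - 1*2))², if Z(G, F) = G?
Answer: 324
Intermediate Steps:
r(U) = 2*U² + 5*U (r(U) = (U² + U*U) + 5*U = (U² + U²) + 5*U = 2*U² + 5*U)
(-30 + r(-2 - 1*2))² = (-30 + (-2 - 1*2)*(5 + 2*(-2 - 1*2)))² = (-30 + (-2 - 2)*(5 + 2*(-2 - 2)))² = (-30 - 4*(5 + 2*(-4)))² = (-30 - 4*(5 - 8))² = (-30 - 4*(-3))² = (-30 + 12)² = (-18)² = 324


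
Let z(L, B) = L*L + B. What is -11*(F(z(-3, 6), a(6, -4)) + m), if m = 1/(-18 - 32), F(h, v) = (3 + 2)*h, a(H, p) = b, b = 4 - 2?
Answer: -41239/50 ≈ -824.78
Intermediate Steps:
b = 2
z(L, B) = B + L² (z(L, B) = L² + B = B + L²)
a(H, p) = 2
F(h, v) = 5*h
m = -1/50 (m = 1/(-50) = -1/50 ≈ -0.020000)
-11*(F(z(-3, 6), a(6, -4)) + m) = -11*(5*(6 + (-3)²) - 1/50) = -11*(5*(6 + 9) - 1/50) = -11*(5*15 - 1/50) = -11*(75 - 1/50) = -11*3749/50 = -41239/50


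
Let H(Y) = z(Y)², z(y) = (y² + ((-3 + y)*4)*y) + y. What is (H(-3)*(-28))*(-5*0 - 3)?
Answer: 511056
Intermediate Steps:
z(y) = y + y² + y*(-12 + 4*y) (z(y) = (y² + (-12 + 4*y)*y) + y = (y² + y*(-12 + 4*y)) + y = y + y² + y*(-12 + 4*y))
H(Y) = Y²*(-11 + 5*Y)² (H(Y) = (Y*(-11 + 5*Y))² = Y²*(-11 + 5*Y)²)
(H(-3)*(-28))*(-5*0 - 3) = (((-3)²*(-11 + 5*(-3))²)*(-28))*(-5*0 - 3) = ((9*(-11 - 15)²)*(-28))*(0 - 3) = ((9*(-26)²)*(-28))*(-3) = ((9*676)*(-28))*(-3) = (6084*(-28))*(-3) = -170352*(-3) = 511056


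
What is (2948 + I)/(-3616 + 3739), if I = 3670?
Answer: 2206/41 ≈ 53.805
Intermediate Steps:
(2948 + I)/(-3616 + 3739) = (2948 + 3670)/(-3616 + 3739) = 6618/123 = 6618*(1/123) = 2206/41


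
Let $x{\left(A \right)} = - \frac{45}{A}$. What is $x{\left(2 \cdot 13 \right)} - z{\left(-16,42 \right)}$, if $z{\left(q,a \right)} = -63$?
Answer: $\frac{1593}{26} \approx 61.269$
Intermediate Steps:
$x{\left(2 \cdot 13 \right)} - z{\left(-16,42 \right)} = - \frac{45}{2 \cdot 13} - -63 = - \frac{45}{26} + 63 = \frac{1593}{26}$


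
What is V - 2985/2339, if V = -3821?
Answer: -8940304/2339 ≈ -3822.3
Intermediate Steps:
V - 2985/2339 = -3821 - 2985/2339 = -8940304/2339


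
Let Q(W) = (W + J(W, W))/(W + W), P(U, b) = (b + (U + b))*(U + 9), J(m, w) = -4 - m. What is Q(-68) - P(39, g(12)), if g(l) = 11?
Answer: -99551/34 ≈ -2928.0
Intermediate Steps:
P(U, b) = (9 + U)*(U + 2*b) (P(U, b) = (U + 2*b)*(9 + U) = (9 + U)*(U + 2*b))
Q(W) = -2/W (Q(W) = (W + (-4 - W))/(W + W) = -4*1/(2*W) = -2/W)
Q(-68) - P(39, g(12)) = -2/(-68) - (39² + 9*39 + 18*11 + 2*39*11) = -2*(-1/68) - (1521 + 351 + 198 + 858) = 1/34 - 1*2928 = 1/34 - 2928 = -99551/34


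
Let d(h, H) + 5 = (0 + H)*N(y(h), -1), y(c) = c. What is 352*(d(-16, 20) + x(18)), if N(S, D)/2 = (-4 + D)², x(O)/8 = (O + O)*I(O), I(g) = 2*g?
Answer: 3999776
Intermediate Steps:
x(O) = 32*O² (x(O) = 8*((O + O)*(2*O)) = 8*((2*O)*(2*O)) = 8*(4*O²) = 32*O²)
N(S, D) = 2*(-4 + D)²
d(h, H) = -5 + 50*H (d(h, H) = -5 + (0 + H)*(2*(-4 - 1)²) = -5 + H*(2*(-5)²) = -5 + H*(2*25) = -5 + H*50 = -5 + 50*H)
352*(d(-16, 20) + x(18)) = 352*((-5 + 50*20) + 32*18²) = 352*((-5 + 1000) + 32*324) = 352*(995 + 10368) = 352*11363 = 3999776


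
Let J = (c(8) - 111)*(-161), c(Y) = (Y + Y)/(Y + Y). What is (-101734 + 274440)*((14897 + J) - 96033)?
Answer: -10954050756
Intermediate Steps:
c(Y) = 1 (c(Y) = (2*Y)/((2*Y)) = (2*Y)*(1/(2*Y)) = 1)
J = 17710 (J = (1 - 111)*(-161) = -110*(-161) = 17710)
(-101734 + 274440)*((14897 + J) - 96033) = (-101734 + 274440)*((14897 + 17710) - 96033) = 172706*(32607 - 96033) = 172706*(-63426) = -10954050756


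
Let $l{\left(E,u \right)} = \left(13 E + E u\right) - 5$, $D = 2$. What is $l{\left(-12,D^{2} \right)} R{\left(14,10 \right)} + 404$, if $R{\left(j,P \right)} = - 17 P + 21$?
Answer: $31545$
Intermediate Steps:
$R{\left(j,P \right)} = 21 - 17 P$
$l{\left(E,u \right)} = -5 + 13 E + E u$
$l{\left(-12,D^{2} \right)} R{\left(14,10 \right)} + 404 = \left(-5 + 13 \left(-12\right) - 12 \cdot 2^{2}\right) \left(21 - 170\right) + 404 = \left(-5 - 156 - 48\right) \left(21 - 170\right) + 404 = \left(-5 - 156 - 48\right) \left(-149\right) + 404 = \left(-209\right) \left(-149\right) + 404 = 31141 + 404 = 31545$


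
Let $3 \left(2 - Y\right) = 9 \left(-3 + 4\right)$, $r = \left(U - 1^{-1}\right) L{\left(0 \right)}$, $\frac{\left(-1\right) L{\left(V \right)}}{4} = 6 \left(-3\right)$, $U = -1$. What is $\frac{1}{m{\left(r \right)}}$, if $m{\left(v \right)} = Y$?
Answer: $-1$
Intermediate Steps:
$L{\left(V \right)} = 72$ ($L{\left(V \right)} = - 4 \cdot 6 \left(-3\right) = \left(-4\right) \left(-18\right) = 72$)
$r = -144$ ($r = \left(-1 - 1^{-1}\right) 72 = \left(-1 - 1\right) 72 = \left(-2\right) 72 = -144$)
$Y = -1$ ($Y = 2 - \frac{9 \left(-3 + 4\right)}{3} = 2 - \frac{9 \cdot 1}{3} = 2 - 3 = -1$)
$m{\left(v \right)} = -1$
$\frac{1}{m{\left(r \right)}} = \frac{1}{-1} = -1$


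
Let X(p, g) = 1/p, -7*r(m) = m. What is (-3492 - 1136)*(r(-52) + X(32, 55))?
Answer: -1933347/56 ≈ -34524.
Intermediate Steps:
r(m) = -m/7
(-3492 - 1136)*(r(-52) + X(32, 55)) = (-3492 - 1136)*(-⅐*(-52) + 1/32) = -4628*(52/7 + 1/32) = -4628*1671/224 = -1933347/56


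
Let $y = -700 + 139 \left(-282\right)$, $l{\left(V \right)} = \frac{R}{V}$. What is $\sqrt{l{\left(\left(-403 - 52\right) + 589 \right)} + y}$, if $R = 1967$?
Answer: $\frac{i \sqrt{716144910}}{134} \approx 199.71 i$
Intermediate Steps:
$l{\left(V \right)} = \frac{1967}{V}$
$y = -39898$ ($y = -700 - 39198 = -39898$)
$\sqrt{l{\left(\left(-403 - 52\right) + 589 \right)} + y} = \sqrt{\frac{1967}{\left(-403 - 52\right) + 589} - 39898} = \sqrt{\frac{1967}{-455 + 589} - 39898} = \sqrt{\frac{1967}{134} - 39898} = \sqrt{- \frac{5344365}{134}} = \frac{i \sqrt{716144910}}{134}$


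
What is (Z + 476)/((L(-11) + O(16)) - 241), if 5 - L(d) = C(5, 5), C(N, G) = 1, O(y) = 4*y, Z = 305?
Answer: -781/173 ≈ -4.5145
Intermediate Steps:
L(d) = 4 (L(d) = 5 - 1*1 = 5 - 1 = 4)
(Z + 476)/((L(-11) + O(16)) - 241) = (305 + 476)/((4 + 4*16) - 241) = 781/((4 + 64) - 241) = 781/(68 - 241) = 781/(-173) = 781*(-1/173) = -781/173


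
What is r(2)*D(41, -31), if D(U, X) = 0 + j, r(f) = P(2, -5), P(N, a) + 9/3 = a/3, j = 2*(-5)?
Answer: 140/3 ≈ 46.667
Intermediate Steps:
j = -10
P(N, a) = -3 + a/3
r(f) = -14/3 (r(f) = -3 + (⅓)*(-5) = -3 - 5/3 = -14/3)
D(U, X) = -10 (D(U, X) = 0 - 10 = -10)
r(2)*D(41, -31) = -14/3*(-10) = 140/3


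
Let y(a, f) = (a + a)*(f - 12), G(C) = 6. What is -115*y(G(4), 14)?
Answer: -2760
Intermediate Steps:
y(a, f) = 2*a*(-12 + f) (y(a, f) = (2*a)*(-12 + f) = 2*a*(-12 + f))
-115*y(G(4), 14) = -230*6*(-12 + 14) = -230*6*2 = -115*24 = -2760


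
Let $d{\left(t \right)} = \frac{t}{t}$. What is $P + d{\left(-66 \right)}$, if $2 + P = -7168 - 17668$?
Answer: $-24837$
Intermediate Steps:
$d{\left(t \right)} = 1$
$P = -24838$ ($P = -2 - 24836 = -24838$)
$P + d{\left(-66 \right)} = -24838 + 1 = -24837$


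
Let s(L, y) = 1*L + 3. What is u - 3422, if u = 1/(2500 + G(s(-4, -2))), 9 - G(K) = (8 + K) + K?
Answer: -8565265/2503 ≈ -3422.0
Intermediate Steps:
s(L, y) = 3 + L (s(L, y) = L + 3 = 3 + L)
G(K) = 1 - 2*K (G(K) = 9 - ((8 + K) + K) = 9 - (8 + 2*K) = 9 + (-8 - 2*K) = 1 - 2*K)
u = 1/2503 (u = 1/(2500 + (1 - 2*(3 - 4))) = 1/(2500 + (1 - 2*(-1))) = 1/(2500 + (1 + 2)) = 1/(2500 + 3) = 1/2503 ≈ 0.00039952)
u - 3422 = 1/2503 - 3422 = -8565265/2503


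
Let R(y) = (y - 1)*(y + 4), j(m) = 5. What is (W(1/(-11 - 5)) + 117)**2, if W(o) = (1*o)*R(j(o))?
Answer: 210681/16 ≈ 13168.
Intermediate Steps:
R(y) = (-1 + y)*(4 + y)
W(o) = 36*o (W(o) = (1*o)*(-4 + 5**2 + 3*5) = o*(-4 + 25 + 15) = o*36 = 36*o)
(W(1/(-11 - 5)) + 117)**2 = (36/(-11 - 5) + 117)**2 = (36/(-16) + 117)**2 = (36*(-1/16) + 117)**2 = (-9/4 + 117)**2 = (459/4)**2 = 210681/16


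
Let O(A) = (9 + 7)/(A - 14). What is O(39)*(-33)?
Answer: -528/25 ≈ -21.120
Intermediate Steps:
O(A) = 16/(-14 + A)
O(39)*(-33) = (16/(-14 + 39))*(-33) = (16/25)*(-33) = -528/25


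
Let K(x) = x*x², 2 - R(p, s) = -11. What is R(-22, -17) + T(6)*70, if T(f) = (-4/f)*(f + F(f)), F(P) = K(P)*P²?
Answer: -363147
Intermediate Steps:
R(p, s) = 13 (R(p, s) = 2 - 1*(-11) = 2 + 11 = 13)
K(x) = x³
F(P) = P⁵ (F(P) = P³*P² = P⁵)
T(f) = -4*(f + f⁵)/f (T(f) = (-4/f)*(f + f⁵) = -4*(f + f⁵)/f)
R(-22, -17) + T(6)*70 = 13 + (-4 - 4*6⁴)*70 = 13 + (-4 - 4*1296)*70 = 13 + (-4 - 5184)*70 = 13 - 5188*70 = 13 - 363160 = -363147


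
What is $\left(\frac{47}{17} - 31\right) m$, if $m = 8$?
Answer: $- \frac{3840}{17} \approx -225.88$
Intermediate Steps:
$\left(\frac{47}{17} - 31\right) m = \left(\frac{47}{17} - 31\right) 8 = \left(- \frac{480}{17}\right) 8 = - \frac{3840}{17}$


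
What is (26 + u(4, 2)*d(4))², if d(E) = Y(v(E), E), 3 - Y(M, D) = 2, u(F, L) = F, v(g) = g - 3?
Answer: 900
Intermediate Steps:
v(g) = -3 + g
Y(M, D) = 1 (Y(M, D) = 3 - 1*2 = 3 - 2 = 1)
d(E) = 1
(26 + u(4, 2)*d(4))² = (26 + 4*1)² = (26 + 4)² = 30² = 900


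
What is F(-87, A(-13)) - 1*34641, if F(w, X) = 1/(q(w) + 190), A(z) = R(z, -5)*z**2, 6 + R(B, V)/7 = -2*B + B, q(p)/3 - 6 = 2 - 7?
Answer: -6685712/193 ≈ -34641.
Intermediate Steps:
q(p) = 3 (q(p) = 18 + 3*(2 - 7) = 18 + 3*(-5) = 18 - 15 = 3)
R(B, V) = -42 - 7*B (R(B, V) = -42 + 7*(-2*B + B) = -42 + 7*(-B) = -42 - 7*B)
A(z) = z**2*(-42 - 7*z) (A(z) = (-42 - 7*z)*z**2 = z**2*(-42 - 7*z))
F(w, X) = 1/193 (F(w, X) = 1/(3 + 190) = 1/193)
F(-87, A(-13)) - 1*34641 = 1/193 - 1*34641 = 1/193 - 34641 = -6685712/193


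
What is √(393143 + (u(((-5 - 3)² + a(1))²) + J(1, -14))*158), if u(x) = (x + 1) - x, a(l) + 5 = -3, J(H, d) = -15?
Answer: 23*√739 ≈ 625.25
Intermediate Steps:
a(l) = -8 (a(l) = -5 - 3 = -8)
u(x) = 1 (u(x) = (1 + x) - x = 1)
√(393143 + (u(((-5 - 3)² + a(1))²) + J(1, -14))*158) = √(393143 + (1 - 15)*158) = √(393143 - 14*158) = √(393143 - 2212) = √390931 = 23*√739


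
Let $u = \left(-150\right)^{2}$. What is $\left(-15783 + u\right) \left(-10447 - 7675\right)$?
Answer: $-121725474$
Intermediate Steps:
$u = 22500$
$\left(-15783 + u\right) \left(-10447 - 7675\right) = \left(-15783 + 22500\right) \left(-10447 - 7675\right) = 6717 \left(-18122\right) = -121725474$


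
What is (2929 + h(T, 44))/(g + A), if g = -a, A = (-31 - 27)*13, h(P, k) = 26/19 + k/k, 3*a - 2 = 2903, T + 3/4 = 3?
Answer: -167088/98173 ≈ -1.7020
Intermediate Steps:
T = 9/4 (T = -¾ + 3 = 9/4 ≈ 2.2500)
a = 2905/3 (a = ⅔ + (⅓)*2903 = ⅔ + 2903/3 = 2905/3 ≈ 968.33)
h(P, k) = 45/19 (h(P, k) = 26*(1/19) + 1 = 26/19 + 1 = 45/19)
A = -754 (A = -58*13 = -754)
g = -2905/3 (g = -1*2905/3 = -2905/3 ≈ -968.33)
(2929 + h(T, 44))/(g + A) = (2929 + 45/19)/(-2905/3 - 754) = 55696/(19*(-5167/3)) = (55696/19)*(-3/5167) = -167088/98173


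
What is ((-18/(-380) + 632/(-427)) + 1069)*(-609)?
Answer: -7535220771/11590 ≈ -6.5015e+5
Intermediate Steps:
((-18/(-380) + 632/(-427)) + 1069)*(-609) = ((-18*(-1/380) + 632*(-1/427)) + 1069)*(-609) = ((9/190 - 632/427) + 1069)*(-609) = (-116237/81130 + 1069)*(-609) = (86611733/81130)*(-609) = -7535220771/11590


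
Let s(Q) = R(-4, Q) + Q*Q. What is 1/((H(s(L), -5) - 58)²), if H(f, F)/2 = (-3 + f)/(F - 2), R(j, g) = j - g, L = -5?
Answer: 49/204304 ≈ 0.00023984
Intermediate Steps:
s(Q) = -4 + Q² - Q (s(Q) = (-4 - Q) + Q*Q = (-4 - Q) + Q² = -4 + Q² - Q)
H(f, F) = 2*(-3 + f)/(-2 + F) (H(f, F) = 2*((-3 + f)/(F - 2)) = 2*((-3 + f)/(-2 + F)) = 2*(-3 + f)/(-2 + F))
1/((H(s(L), -5) - 58)²) = 1/((2*(-3 + (-4 + (-5)² - 1*(-5)))/(-2 - 5) - 58)²) = 1/((2*(-3 + (-4 + 25 + 5))/(-7) - 58)²) = 1/((2*(-⅐)*(-3 + 26) - 58)²) = 1/((2*(-⅐)*23 - 58)²) = 1/((-46/7 - 58)²) = 1/((-452/7)²) = 1/(204304/49) = 49/204304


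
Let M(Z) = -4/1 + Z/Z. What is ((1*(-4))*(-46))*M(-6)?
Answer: -552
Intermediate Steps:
M(Z) = -3 (M(Z) = -4*1 + 1 = -4 + 1 = -3)
((1*(-4))*(-46))*M(-6) = ((1*(-4))*(-46))*(-3) = -4*(-46)*(-3) = 184*(-3) = -552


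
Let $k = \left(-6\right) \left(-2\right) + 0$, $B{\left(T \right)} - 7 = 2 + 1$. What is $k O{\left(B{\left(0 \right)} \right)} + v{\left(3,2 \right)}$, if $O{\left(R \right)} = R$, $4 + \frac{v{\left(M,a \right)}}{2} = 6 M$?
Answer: $148$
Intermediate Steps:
$v{\left(M,a \right)} = -8 + 12 M$ ($v{\left(M,a \right)} = -8 + 2 \cdot 6 M = -8 + 12 M$)
$B{\left(T \right)} = 10$ ($B{\left(T \right)} = 7 + \left(2 + 1\right) = 7 + 3 = 10$)
$k = 12$ ($k = 12 + 0 = 12$)
$k O{\left(B{\left(0 \right)} \right)} + v{\left(3,2 \right)} = 12 \cdot 10 + \left(-8 + 12 \cdot 3\right) = 120 + \left(-8 + 36\right) = 120 + 28 = 148$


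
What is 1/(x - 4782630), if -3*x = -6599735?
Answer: -3/7748155 ≈ -3.8719e-7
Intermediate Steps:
x = 6599735/3 (x = -⅓*(-6599735) = 6599735/3 ≈ 2.1999e+6)
1/(x - 4782630) = 1/(6599735/3 - 4782630) = 1/(-7748155/3) = -3/7748155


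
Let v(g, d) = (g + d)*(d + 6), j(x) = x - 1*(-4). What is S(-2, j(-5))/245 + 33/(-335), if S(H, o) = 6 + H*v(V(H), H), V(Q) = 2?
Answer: -243/3283 ≈ -0.074018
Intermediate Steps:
j(x) = 4 + x (j(x) = x + 4 = 4 + x)
v(g, d) = (6 + d)*(d + g) (v(g, d) = (d + g)*(6 + d) = (6 + d)*(d + g))
S(H, o) = 6 + H*(12 + H² + 8*H) (S(H, o) = 6 + H*(H² + 6*H + 6*2 + H*2) = 6 + H*(H² + 6*H + 12 + 2*H) = 6 + H*(12 + H² + 8*H))
S(-2, j(-5))/245 + 33/(-335) = (6 - 2*(12 + (-2)² + 8*(-2)))/245 + 33/(-335) = (6 - 2*(12 + 4 - 16))*(1/245) + 33*(-1/335) = (6 - 2*0)*(1/245) - 33/335 = (6 + 0)*(1/245) - 33/335 = 6*(1/245) - 33/335 = 6/245 - 33/335 = -243/3283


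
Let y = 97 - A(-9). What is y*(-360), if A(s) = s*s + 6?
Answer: -3600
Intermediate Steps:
A(s) = 6 + s**2 (A(s) = s**2 + 6 = 6 + s**2)
y = 10 (y = 97 - (6 + (-9)**2) = 97 - (6 + 81) = 97 - 1*87 = 97 - 87 = 10)
y*(-360) = 10*(-360) = -3600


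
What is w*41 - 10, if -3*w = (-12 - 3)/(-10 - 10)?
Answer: -81/4 ≈ -20.250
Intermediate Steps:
w = -1/4 (w = -(-12 - 3)/(3*(-10 - 10)) = -(-5)/(-20) = -(-5)*(-1)/20 = -1/3*3/4 = -1/4 ≈ -0.25000)
w*41 - 10 = -1/4*41 - 10 = -41/4 - 10 = -81/4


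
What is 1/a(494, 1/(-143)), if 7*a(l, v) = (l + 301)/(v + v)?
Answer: -14/113685 ≈ -0.00012315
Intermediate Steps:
a(l, v) = (301 + l)/(14*v) (a(l, v) = ((l + 301)/(v + v))/7 = ((301 + l)/((2*v)))/7 = ((301 + l)*(1/(2*v)))/7 = ((301 + l)/(2*v))/7 = (301 + l)/(14*v))
1/a(494, 1/(-143)) = 1/((301 + 494)/(14*(1/(-143)))) = 1/((1/14)*795/(-1/143)) = 1/((1/14)*(-143)*795) = 1/(-113685/14) = -14/113685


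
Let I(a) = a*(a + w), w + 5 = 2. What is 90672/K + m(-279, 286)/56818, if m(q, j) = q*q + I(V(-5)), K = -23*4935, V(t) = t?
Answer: 1229360403/2149709030 ≈ 0.57187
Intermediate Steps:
w = -3 (w = -5 + 2 = -3)
I(a) = a*(-3 + a) (I(a) = a*(a - 3) = a*(-3 + a))
K = -113505
m(q, j) = 40 + q**2 (m(q, j) = q*q - 5*(-3 - 5) = q**2 - 5*(-8) = q**2 + 40 = 40 + q**2)
90672/K + m(-279, 286)/56818 = 90672/(-113505) + (40 + (-279)**2)/56818 = 90672*(-1/113505) + (40 + 77841)*(1/56818) = -30224/37835 + 77881*(1/56818) = -30224/37835 + 77881/56818 = 1229360403/2149709030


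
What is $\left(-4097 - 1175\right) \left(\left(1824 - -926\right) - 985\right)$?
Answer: $-9305080$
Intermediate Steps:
$\left(-4097 - 1175\right) \left(\left(1824 - -926\right) - 985\right) = - 5272 \left(\left(1824 + 926\right) - 985\right) = - 5272 \left(2750 - 985\right) = \left(-5272\right) 1765 = -9305080$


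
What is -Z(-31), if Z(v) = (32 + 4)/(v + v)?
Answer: 18/31 ≈ 0.58065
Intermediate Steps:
Z(v) = 18/v (Z(v) = 36/((2*v)) = 36*(1/(2*v)) = 18/v)
-Z(-31) = -18/(-31) = -18*(-1)/31 = -1*(-18/31) = 18/31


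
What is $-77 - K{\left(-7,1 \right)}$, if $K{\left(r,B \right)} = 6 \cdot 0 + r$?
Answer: $-70$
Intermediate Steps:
$K{\left(r,B \right)} = r$ ($K{\left(r,B \right)} = 0 + r = r$)
$-77 - K{\left(-7,1 \right)} = -77 - -7 = -77 + 7 = -70$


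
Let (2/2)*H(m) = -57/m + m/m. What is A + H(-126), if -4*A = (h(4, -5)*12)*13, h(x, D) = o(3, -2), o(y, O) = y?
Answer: -4853/42 ≈ -115.55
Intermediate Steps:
h(x, D) = 3
H(m) = 1 - 57/m (H(m) = -57/m + m/m = -57/m + 1 = 1 - 57/m)
A = -117 (A = -3*12*13/4 = -9*13 = -¼*468 = -117)
A + H(-126) = -117 + (-57 - 126)/(-126) = -117 - 1/126*(-183) = -117 + 61/42 = -4853/42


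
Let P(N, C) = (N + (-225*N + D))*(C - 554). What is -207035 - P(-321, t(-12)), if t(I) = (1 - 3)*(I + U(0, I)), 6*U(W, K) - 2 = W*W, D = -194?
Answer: 113541215/3 ≈ 3.7847e+7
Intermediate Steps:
U(W, K) = ⅓ + W²/6 (U(W, K) = ⅓ + (W*W)/6 = ⅓ + W²/6)
t(I) = -⅔ - 2*I (t(I) = (1 - 3)*(I + (⅓ + (⅙)*0²)) = -2*(I + (⅓ + (⅙)*0)) = -2*(I + (⅓ + 0)) = -2*(I + ⅓) = -2*(⅓ + I) = -⅔ - 2*I)
P(N, C) = (-554 + C)*(-194 - 224*N) (P(N, C) = (N + (-225*N - 194))*(C - 554) = (N + (-194 - 225*N))*(-554 + C) = (-194 - 224*N)*(-554 + C) = (-554 + C)*(-194 - 224*N))
-207035 - P(-321, t(-12)) = -207035 - (107476 - 194*(-⅔ - 2*(-12)) + 124096*(-321) - 224*(-⅔ - 2*(-12))*(-321)) = -207035 - (107476 - 194*(-⅔ + 24) - 39834816 - 224*(-⅔ + 24)*(-321)) = -207035 - (107476 - 194*70/3 - 39834816 - 224*70/3*(-321)) = -207035 - (107476 - 13580/3 - 39834816 + 1677760) = -207035 - 1*(-114162320/3) = -207035 + 114162320/3 = 113541215/3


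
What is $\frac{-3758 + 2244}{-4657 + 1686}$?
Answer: $\frac{1514}{2971} \approx 0.50959$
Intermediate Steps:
$\frac{-3758 + 2244}{-4657 + 1686} = - \frac{1514}{-2971} = \left(-1514\right) \left(- \frac{1}{2971}\right) = \frac{1514}{2971}$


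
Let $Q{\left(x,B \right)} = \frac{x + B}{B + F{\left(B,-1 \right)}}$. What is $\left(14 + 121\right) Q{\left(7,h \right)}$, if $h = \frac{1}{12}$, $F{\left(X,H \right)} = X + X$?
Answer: $3825$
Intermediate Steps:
$F{\left(X,H \right)} = 2 X$
$h = \frac{1}{12} \approx 0.083333$
$Q{\left(x,B \right)} = \frac{B + x}{3 B}$ ($Q{\left(x,B \right)} = \frac{x + B}{B + 2 B} = \frac{B + x}{3 B}$)
$\left(14 + 121\right) Q{\left(7,h \right)} = \left(14 + 121\right) \frac{\frac{1}{\frac{1}{12}} \left(\frac{1}{12} + 7\right)}{3} = 135 \cdot \frac{1}{3} \cdot 12 \cdot \frac{85}{12} = 135 \cdot \frac{85}{3} = 3825$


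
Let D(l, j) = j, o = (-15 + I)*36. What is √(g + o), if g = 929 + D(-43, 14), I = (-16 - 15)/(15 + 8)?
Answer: √187519/23 ≈ 18.828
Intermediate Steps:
I = -31/23 ≈ -1.3478
o = -13536/23 (o = (-15 - 31/23)*36 = -376/23*36 = -13536/23 ≈ -588.52)
g = 943 (g = 929 + 14 = 943)
√(g + o) = √(943 - 13536/23) = √(8153/23) = √187519/23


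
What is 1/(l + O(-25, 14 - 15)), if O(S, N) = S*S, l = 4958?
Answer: 1/5583 ≈ 0.00017912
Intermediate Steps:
O(S, N) = S²
1/(l + O(-25, 14 - 15)) = 1/(4958 + (-25)²) = 1/(4958 + 625) = 1/5583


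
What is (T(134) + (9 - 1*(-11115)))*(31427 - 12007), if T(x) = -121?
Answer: 213678260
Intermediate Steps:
(T(134) + (9 - 1*(-11115)))*(31427 - 12007) = (-121 + (9 - 1*(-11115)))*(31427 - 12007) = (-121 + (9 + 11115))*19420 = (-121 + 11124)*19420 = 11003*19420 = 213678260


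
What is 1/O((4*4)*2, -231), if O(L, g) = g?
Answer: -1/231 ≈ -0.0043290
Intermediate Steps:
1/O((4*4)*2, -231) = 1/(-231) = -1/231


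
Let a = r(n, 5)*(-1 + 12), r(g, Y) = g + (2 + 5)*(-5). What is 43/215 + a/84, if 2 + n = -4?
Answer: -2171/420 ≈ -5.1690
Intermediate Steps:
n = -6 (n = -2 - 4 = -6)
r(g, Y) = -35 + g (r(g, Y) = g + 7*(-5) = g - 35 = -35 + g)
a = -451 (a = (-35 - 6)*(-1 + 12) = -41*11 = -451)
43/215 + a/84 = 43/215 - 451/84 = 43*(1/215) - 451*1/84 = 1/5 - 451/84 = -2171/420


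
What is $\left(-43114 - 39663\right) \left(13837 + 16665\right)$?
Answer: $-2524864054$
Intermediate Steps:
$\left(-43114 - 39663\right) \left(13837 + 16665\right) = \left(-82777\right) 30502 = -2524864054$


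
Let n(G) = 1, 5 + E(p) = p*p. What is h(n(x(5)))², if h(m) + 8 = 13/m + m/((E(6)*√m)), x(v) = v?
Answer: 24336/961 ≈ 25.324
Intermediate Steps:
E(p) = -5 + p² (E(p) = -5 + p*p = -5 + p²)
h(m) = -8 + 13/m + √m/31 (h(m) = -8 + (13/m + m/(((-5 + 6²)*√m))) = -8 + (13/m + m/(((-5 + 36)*√m))) = -8 + (13/m + m/((31*√m))) = -8 + (13/m + m*(1/(31*√m))) = -8 + (13/m + √m/31) = -8 + 13/m + √m/31)
h(n(x(5)))² = (-8 + 13/1 + √1/31)² = (-8 + 13*1 + (1/31)*1)² = (-8 + 13 + 1/31)² = (156/31)² = 24336/961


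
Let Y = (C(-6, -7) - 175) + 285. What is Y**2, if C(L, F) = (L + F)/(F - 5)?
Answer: 1776889/144 ≈ 12340.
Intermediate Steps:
C(L, F) = (F + L)/(-5 + F)
Y = 1333/12 (Y = ((-7 - 6)/(-5 - 7) - 175) + 285 = (-13/(-12) - 175) + 285 = (-1/12*(-13) - 175) + 285 = (13/12 - 175) + 285 = -2087/12 + 285 = 1333/12 ≈ 111.08)
Y**2 = (1333/12)**2 = 1776889/144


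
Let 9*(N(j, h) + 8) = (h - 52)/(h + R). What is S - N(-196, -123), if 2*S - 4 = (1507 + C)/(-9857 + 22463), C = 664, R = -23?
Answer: 54954379/5521428 ≈ 9.9529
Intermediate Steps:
N(j, h) = -8 + (-52 + h)/(9*(-23 + h)) (N(j, h) = -8 + ((h - 52)/(h - 23))/9 = -8 + ((-52 + h)/(-23 + h))/9 = -8 + (-52 + h)/(9*(-23 + h)))
S = 52595/25212 (S = 2 + ((1507 + 664)/(-9857 + 22463))/2 = 2 + (2171/12606)/2 = 2 + (2171*(1/12606))/2 = 2 + (½)*(2171/12606) = 2 + 2171/25212 = 52595/25212 ≈ 2.0861)
S - N(-196, -123) = 52595/25212 - (1604 - 71*(-123))/(9*(-23 - 123)) = 52595/25212 - (1604 + 8733)/(9*(-146)) = 52595/25212 - (-1)*10337/(9*146) = 52595/25212 - 1*(-10337/1314) = 52595/25212 + 10337/1314 = 54954379/5521428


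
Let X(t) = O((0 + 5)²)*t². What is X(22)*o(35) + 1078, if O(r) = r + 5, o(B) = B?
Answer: 509278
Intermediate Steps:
O(r) = 5 + r
X(t) = 30*t² (X(t) = (5 + (0 + 5)²)*t² = (5 + 5²)*t² = (5 + 25)*t² = 30*t²)
X(22)*o(35) + 1078 = (30*22²)*35 + 1078 = (30*484)*35 + 1078 = 14520*35 + 1078 = 508200 + 1078 = 509278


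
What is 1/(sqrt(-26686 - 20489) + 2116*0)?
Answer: -I*sqrt(1887)/9435 ≈ -0.0046041*I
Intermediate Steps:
1/(sqrt(-26686 - 20489) + 2116*0) = 1/(sqrt(-47175) + 0) = 1/(5*I*sqrt(1887) + 0) = 1/(5*I*sqrt(1887)) = -I*sqrt(1887)/9435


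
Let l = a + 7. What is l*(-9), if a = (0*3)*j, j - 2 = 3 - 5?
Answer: -63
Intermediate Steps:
j = 0 (j = 2 + (3 - 5) = 2 - 2 = 0)
a = 0 (a = (0*3)*0 = 0*0 = 0)
l = 7 (l = 0 + 7 = 7)
l*(-9) = 7*(-9) = -63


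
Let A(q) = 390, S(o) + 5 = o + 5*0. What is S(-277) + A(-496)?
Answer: 108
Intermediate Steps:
S(o) = -5 + o (S(o) = -5 + (o + 5*0) = -5 + (o + 0) = -5 + o)
S(-277) + A(-496) = (-5 - 277) + 390 = -282 + 390 = 108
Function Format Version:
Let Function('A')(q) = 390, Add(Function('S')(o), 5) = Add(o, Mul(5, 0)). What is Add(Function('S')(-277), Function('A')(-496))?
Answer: 108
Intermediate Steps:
Function('S')(o) = Add(-5, o) (Function('S')(o) = Add(-5, Add(o, Mul(5, 0))) = Add(-5, Add(o, 0)) = Add(-5, o))
Add(Function('S')(-277), Function('A')(-496)) = Add(Add(-5, -277), 390) = Add(-282, 390) = 108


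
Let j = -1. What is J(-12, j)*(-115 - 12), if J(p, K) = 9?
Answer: -1143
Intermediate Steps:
J(-12, j)*(-115 - 12) = 9*(-115 - 12) = 9*(-127) = -1143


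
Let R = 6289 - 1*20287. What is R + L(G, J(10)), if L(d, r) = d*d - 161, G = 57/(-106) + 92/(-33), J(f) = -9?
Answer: -173114253947/12236004 ≈ -14148.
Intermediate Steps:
G = -11633/3498 (G = 57*(-1/106) + 92*(-1/33) = -57/106 - 92/33 = -11633/3498 ≈ -3.3256)
L(d, r) = -161 + d² (L(d, r) = d² - 161 = -161 + d²)
R = -13998 (R = 6289 - 20287 = -13998)
R + L(G, J(10)) = -13998 + (-161 + (-11633/3498)²) = -13998 + (-161 + 135326689/12236004) = -13998 - 1834669955/12236004 = -173114253947/12236004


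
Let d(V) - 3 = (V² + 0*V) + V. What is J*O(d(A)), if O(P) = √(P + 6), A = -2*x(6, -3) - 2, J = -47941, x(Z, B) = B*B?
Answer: -47941*√389 ≈ -9.4554e+5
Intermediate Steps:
x(Z, B) = B²
A = -20 (A = -2*(-3)² - 2 = -2*9 - 2 = -18 - 2 = -20)
d(V) = 3 + V + V² (d(V) = 3 + ((V² + 0*V) + V) = 3 + ((V² + 0) + V) = 3 + (V² + V) = 3 + (V + V²) = 3 + V + V²)
O(P) = √(6 + P)
J*O(d(A)) = -47941*√(6 + (3 - 20 + (-20)²)) = -47941*√(6 + (3 - 20 + 400)) = -47941*√(6 + 383) = -47941*√389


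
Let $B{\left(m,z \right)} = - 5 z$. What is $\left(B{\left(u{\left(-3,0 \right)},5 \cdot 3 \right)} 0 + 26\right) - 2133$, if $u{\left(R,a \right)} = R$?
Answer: $-2107$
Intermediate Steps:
$\left(B{\left(u{\left(-3,0 \right)},5 \cdot 3 \right)} 0 + 26\right) - 2133 = \left(- 5 \cdot 5 \cdot 3 \cdot 0 + 26\right) - 2133 = \left(\left(-5\right) 15 \cdot 0 + 26\right) - 2133 = \left(\left(-75\right) 0 + 26\right) - 2133 = \left(0 + 26\right) - 2133 = 26 - 2133 = -2107$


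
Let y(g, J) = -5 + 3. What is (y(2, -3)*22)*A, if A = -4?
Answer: 176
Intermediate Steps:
y(g, J) = -2
(y(2, -3)*22)*A = -2*22*(-4) = -44*(-4) = 176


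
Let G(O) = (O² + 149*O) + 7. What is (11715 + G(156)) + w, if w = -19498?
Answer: 39804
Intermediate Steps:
G(O) = 7 + O² + 149*O
(11715 + G(156)) + w = (11715 + (7 + 156² + 149*156)) - 19498 = (11715 + (7 + 24336 + 23244)) - 19498 = (11715 + 47587) - 19498 = 59302 - 19498 = 39804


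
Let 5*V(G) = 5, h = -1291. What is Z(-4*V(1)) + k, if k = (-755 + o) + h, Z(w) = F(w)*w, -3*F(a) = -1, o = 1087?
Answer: -2881/3 ≈ -960.33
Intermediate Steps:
F(a) = 1/3 (F(a) = -1/3*(-1) = 1/3)
V(G) = 1 (V(G) = (1/5)*5 = 1)
Z(w) = w/3
k = -959 (k = (-755 + 1087) - 1291 = 332 - 1291 = -959)
Z(-4*V(1)) + k = (-4*1)/3 - 959 = (1/3)*(-4) - 959 = -4/3 - 959 = -2881/3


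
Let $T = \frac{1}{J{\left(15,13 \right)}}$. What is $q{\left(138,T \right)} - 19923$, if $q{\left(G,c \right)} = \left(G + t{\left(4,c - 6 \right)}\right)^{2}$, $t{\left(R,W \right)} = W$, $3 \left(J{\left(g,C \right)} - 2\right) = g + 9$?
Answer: $- \frac{247259}{100} \approx -2472.6$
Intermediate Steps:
$J{\left(g,C \right)} = 5 + \frac{g}{3}$ ($J{\left(g,C \right)} = 2 + \frac{g + 9}{3} = 2 + \frac{9 + g}{3} = 2 + \left(3 + \frac{g}{3}\right) = 5 + \frac{g}{3}$)
$T = \frac{1}{10}$ ($T = \frac{1}{5 + \frac{1}{3} \cdot 15} = \frac{1}{5 + 5} = \frac{1}{10} \approx 0.1$)
$q{\left(G,c \right)} = \left(-6 + G + c\right)^{2}$ ($q{\left(G,c \right)} = \left(G + \left(c - 6\right)\right)^{2} = \left(G + \left(-6 + c\right)\right)^{2} = \left(-6 + G + c\right)^{2}$)
$q{\left(138,T \right)} - 19923 = \left(-6 + 138 + \frac{1}{10}\right)^{2} - 19923 = \left(\frac{1321}{10}\right)^{2} - 19923 = \frac{1745041}{100} - 19923 = - \frac{247259}{100}$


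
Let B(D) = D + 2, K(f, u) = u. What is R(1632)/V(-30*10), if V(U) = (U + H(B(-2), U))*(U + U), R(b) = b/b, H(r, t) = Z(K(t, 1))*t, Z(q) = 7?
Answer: 1/1440000 ≈ 6.9444e-7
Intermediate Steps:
B(D) = 2 + D
H(r, t) = 7*t
R(b) = 1
V(U) = 16*U² (V(U) = (U + 7*U)*(U + U) = (8*U)*(2*U) = 16*U²)
R(1632)/V(-30*10) = 1/(16*(-30*10)²) = 1/(16*(-300)²) = 1/(16*90000) = 1/1440000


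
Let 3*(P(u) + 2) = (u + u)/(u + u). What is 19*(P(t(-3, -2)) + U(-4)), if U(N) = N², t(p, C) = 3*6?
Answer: 817/3 ≈ 272.33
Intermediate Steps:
t(p, C) = 18
P(u) = -5/3 (P(u) = -2 + ((u + u)/(u + u))/3 = -2 + ((2*u)/((2*u)))/3 = -2 + ((2*u)*(1/(2*u)))/3 = -2 + (⅓)*1 = -2 + ⅓ = -5/3)
19*(P(t(-3, -2)) + U(-4)) = 19*(-5/3 + (-4)²) = 19*(-5/3 + 16) = 19*(43/3) = 817/3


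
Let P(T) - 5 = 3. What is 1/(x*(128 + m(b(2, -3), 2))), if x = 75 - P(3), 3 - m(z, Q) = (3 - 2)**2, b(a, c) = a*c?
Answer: 1/8710 ≈ 0.00011481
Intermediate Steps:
P(T) = 8 (P(T) = 5 + 3 = 8)
m(z, Q) = 2 (m(z, Q) = 3 - (3 - 2)**2 = 3 - 1*1**2 = 3 - 1*1 = 3 - 1 = 2)
x = 67 (x = 75 - 1*8 = 75 - 8 = 67)
1/(x*(128 + m(b(2, -3), 2))) = 1/(67*(128 + 2)) = 1/(67*130) = 1/8710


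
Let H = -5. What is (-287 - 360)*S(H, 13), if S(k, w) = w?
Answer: -8411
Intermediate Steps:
(-287 - 360)*S(H, 13) = (-287 - 360)*13 = -647*13 = -8411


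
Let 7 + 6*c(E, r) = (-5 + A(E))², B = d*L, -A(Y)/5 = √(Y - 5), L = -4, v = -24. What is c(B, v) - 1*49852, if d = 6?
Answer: -299819/6 + 25*I*√29/3 ≈ -49970.0 + 44.876*I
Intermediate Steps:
A(Y) = -5*√(-5 + Y) (A(Y) = -5*√(Y - 5) = -5*√(-5 + Y))
B = -24 (B = 6*(-4) = -24)
c(E, r) = -7/6 + (-5 - 5*√(-5 + E))²/6
c(B, v) - 1*49852 = (-7/6 + 25*(1 + √(-5 - 24))²/6) - 1*49852 = (-7/6 + 25*(1 + √(-29))²/6) - 49852 = (-7/6 + 25*(1 + I*√29)²/6) - 49852 = -299119/6 + 25*(1 + I*√29)²/6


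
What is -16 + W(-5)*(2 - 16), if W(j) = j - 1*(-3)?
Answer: 12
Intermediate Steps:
W(j) = 3 + j (W(j) = j + 3 = 3 + j)
-16 + W(-5)*(2 - 16) = -16 + (3 - 5)*(2 - 16) = -16 - 2*(-14) = -16 + 28 = 12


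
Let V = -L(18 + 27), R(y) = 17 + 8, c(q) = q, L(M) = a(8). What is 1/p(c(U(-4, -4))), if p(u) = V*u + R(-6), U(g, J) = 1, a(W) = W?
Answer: 1/17 ≈ 0.058824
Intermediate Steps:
L(M) = 8
R(y) = 25
V = -8 (V = -1*8 = -8)
p(u) = 25 - 8*u (p(u) = -8*u + 25 = 25 - 8*u)
1/p(c(U(-4, -4))) = 1/(25 - 8*1) = 1/(25 - 8) = 1/17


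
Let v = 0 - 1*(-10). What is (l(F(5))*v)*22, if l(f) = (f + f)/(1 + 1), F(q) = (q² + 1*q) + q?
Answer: 7700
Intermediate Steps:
F(q) = q² + 2*q (F(q) = (q² + q) + q = (q + q²) + q = q² + 2*q)
l(f) = f (l(f) = (2*f)/2 = (2*f)*(½) = f)
v = 10 (v = 0 + 10 = 10)
(l(F(5))*v)*22 = ((5*(2 + 5))*10)*22 = ((5*7)*10)*22 = (35*10)*22 = 350*22 = 7700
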